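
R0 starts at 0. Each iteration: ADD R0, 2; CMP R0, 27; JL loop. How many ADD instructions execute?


Loop trace (R0 starts at 0, target 27, step 2):
  ADD #1: R0 = 0 + 2 = 2  → 2 < 27, loop
  ADD #2: R0 = 2 + 2 = 4  → 4 < 27, loop
  ADD #3: R0 = 4 + 2 = 6  → 6 < 27, loop
  ADD #4: R0 = 6 + 2 = 8  → 8 < 27, loop
  ADD #5: R0 = 8 + 2 = 10  → 10 < 27, loop
  ADD #6: R0 = 10 + 2 = 12  → 12 < 27, loop
  ADD #7: R0 = 12 + 2 = 14  → 14 < 27, loop
  ADD #8: R0 = 14 + 2 = 16  → 16 < 27, loop
  ADD #9: R0 = 16 + 2 = 18  → 18 < 27, loop
  ADD #10: R0 = 18 + 2 = 20  → 20 < 27, loop
  ADD #11: R0 = 20 + 2 = 22  → 22 < 27, loop
  ADD #12: R0 = 22 + 2 = 24  → 24 < 27, loop
  ADD #13: R0 = 24 + 2 = 26  → 26 < 27, loop
  ADD #14: R0 = 26 + 2 = 28  → 28 >= 27, exit
Total ADD instructions: 14

14


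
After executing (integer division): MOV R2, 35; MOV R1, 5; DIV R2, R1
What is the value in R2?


Register state trace:
  MOV R2, 35  → R2 = 35
  MOV R1, 5  → R1 = 5
  DIV R2, R1  → R2 = 35 // 5 = 7
Final: R2 = 7

7


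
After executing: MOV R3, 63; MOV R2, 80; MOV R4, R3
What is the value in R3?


Register state trace:
  MOV R3, 63  → R3 = 63
  MOV R2, 80  → R2 = 80
  MOV R4, R3  → R4 = 63
Final: R3 = 63

63


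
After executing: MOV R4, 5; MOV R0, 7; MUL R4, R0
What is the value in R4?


Register state trace:
  MOV R4, 5  → R4 = 5
  MOV R0, 7  → R0 = 7
  MUL R4, R0  → R4 = 5 * 7 = 35
Final: R4 = 35

35


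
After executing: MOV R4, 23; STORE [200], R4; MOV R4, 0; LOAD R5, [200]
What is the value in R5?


Register and memory trace:
  MOV R4, 23  → R4 = 23
  STORE [200], R4  → mem[200] = 23
  MOV R4, 0  → R4 = 0
  LOAD R5, [200]  → R5 = mem[200] = 23
Final: R5 = 23

23


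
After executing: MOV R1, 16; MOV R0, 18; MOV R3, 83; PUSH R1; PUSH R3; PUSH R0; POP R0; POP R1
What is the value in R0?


Stack trace (top is rightmost):
  MOV R1, 16  → R1 = 16
  MOV R0, 18  → R0 = 18
  MOV R3, 83  → R3 = 83
  PUSH R1  → stack: [16]
  PUSH R3  → stack: [16, 83]
  PUSH R0  → stack: [16, 83, 18]
  POP R0  → R0 = 18, stack: [16, 83]
  POP R1  → R1 = 83, stack: [16]
Final: R0 = 18

18


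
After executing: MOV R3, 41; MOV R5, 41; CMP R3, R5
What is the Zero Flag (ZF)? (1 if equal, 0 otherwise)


Register state trace:
  MOV R3, 41  → R3 = 41
  MOV R5, 41  → R5 = 41
  CMP R3, R5  → computes 41 - 41 = 0
  Result is zero, so values are equal
ZF = 1

1


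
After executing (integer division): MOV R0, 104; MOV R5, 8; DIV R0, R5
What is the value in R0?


Register state trace:
  MOV R0, 104  → R0 = 104
  MOV R5, 8  → R5 = 8
  DIV R0, R5  → R0 = 104 // 8 = 13
Final: R0 = 13

13


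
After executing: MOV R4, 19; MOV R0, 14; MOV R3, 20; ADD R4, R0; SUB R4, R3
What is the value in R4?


Register state trace:
  MOV R4, 19  → R4 = 19
  MOV R0, 14  → R0 = 14
  MOV R3, 20  → R3 = 20
  ADD R4, R0  → R4 = 19 + 14 = 33
  SUB R4, R3  → R4 = 33 - 20 = 13
Final: R4 = 13

13


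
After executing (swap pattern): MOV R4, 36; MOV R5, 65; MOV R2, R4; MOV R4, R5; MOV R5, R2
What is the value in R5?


Register state trace (swap pattern):
  MOV R4, 36  → R4 = 36
  MOV R5, 65  → R5 = 65
  MOV R2, R4  → R2 = 36  (save R4)
  MOV R4, R5  → R4 = 65  (R4 gets R5's value)
  MOV R5, R2  → R5 = 36  (R5 gets saved value)
Final: R5 = 36

36


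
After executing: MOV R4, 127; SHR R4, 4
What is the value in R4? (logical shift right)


Register state trace:
  MOV R4, 127  → R4 = 127
  SHR R4, 4  → R4 = 127 >> 4 = 127 // 2^4 = 7
Final: R4 = 7

7


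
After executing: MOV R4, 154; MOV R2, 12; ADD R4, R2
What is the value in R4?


Register state trace:
  MOV R4, 154  → R4 = 154
  MOV R2, 12  → R2 = 12
  ADD R4, R2  → R4 = 154 + 12 = 166
Final: R4 = 166

166


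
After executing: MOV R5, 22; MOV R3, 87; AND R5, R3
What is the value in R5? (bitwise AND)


Register state trace:
  MOV R5, 22  → R5 = 22 (0b00010110)
  MOV R3, 87  → R3 = 87 (0b01010111)
  AND R5, R3  → R5 = 22 AND 87 = 22 (0b00010110)
Final: R5 = 22

22


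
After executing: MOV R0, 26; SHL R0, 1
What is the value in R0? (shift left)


Register state trace:
  MOV R0, 26  → R0 = 26
  SHL R0, 1  → R0 = 26 << 1 = 26 * 2^1 = 52
Final: R0 = 52

52


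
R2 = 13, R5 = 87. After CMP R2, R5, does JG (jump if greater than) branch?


Trace:
  R2 = 13, R5 = 87
  CMP R2, R5  → compares 13 vs 87
  JG checks: is 13 greater than 87?
  13 < 87, so condition is false
Branch taken: No

No


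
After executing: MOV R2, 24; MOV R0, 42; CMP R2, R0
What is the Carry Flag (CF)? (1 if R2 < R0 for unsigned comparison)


Register state trace:
  MOV R2, 24  → R2 = 24
  MOV R0, 42  → R0 = 42
  CMP R2, R0  → unsigned 24 - 42: borrow occurs
  24 < 42, so CF = 1
CF = 1

1


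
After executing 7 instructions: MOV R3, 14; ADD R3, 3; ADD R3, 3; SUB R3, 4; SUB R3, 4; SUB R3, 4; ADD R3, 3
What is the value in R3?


Register state trace:
  MOV R3, 14  → R3 = 14
  ADD R3, 3  → R3 = 14 + 3 = 17
  ADD R3, 3  → R3 = 17 + 3 = 20
  SUB R3, 4  → R3 = 20 - 4 = 16
  SUB R3, 4  → R3 = 16 - 4 = 12
  SUB R3, 4  → R3 = 12 - 4 = 8
  ADD R3, 3  → R3 = 8 + 3 = 11
Final: R3 = 11

11


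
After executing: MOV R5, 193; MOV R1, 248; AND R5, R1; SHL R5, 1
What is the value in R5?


Register state trace:
  MOV R5, 193  → R5 = 193 (0b11000001)
  MOV R1, 248  → R1 = 248 (0b11111000)
  AND R5, R1  → R5 = 193 AND 248 = 192 (0b11000000)
  SHL R5, 1  → R5 = 192 << 1 = 384
Final: R5 = 384

384


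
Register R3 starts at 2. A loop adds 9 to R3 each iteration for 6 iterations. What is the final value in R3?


Starting value: R3 = 2
  Iter 1: R3 = 2 + 9 = 11
  Iter 2: R3 = 11 + 9 = 20
  Iter 3: R3 = 20 + 9 = 29
  Iter 4: R3 = 29 + 9 = 38
  Iter 5: R3 = 38 + 9 = 47
  Iter 6: R3 = 47 + 9 = 56
Final: R3 = 56

56


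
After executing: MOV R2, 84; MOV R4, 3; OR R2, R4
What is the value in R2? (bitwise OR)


Register state trace:
  MOV R2, 84  → R2 = 84 (0b01010100)
  MOV R4, 3  → R4 = 3 (0b00000011)
  OR R2, R4   → R2 = 84 OR 3 = 87 (0b01010111)
Final: R2 = 87

87


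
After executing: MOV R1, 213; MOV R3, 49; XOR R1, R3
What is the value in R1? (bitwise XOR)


Register state trace:
  MOV R1, 213  → R1 = 213 (0b11010101)
  MOV R3, 49  → R3 = 49 (0b00110001)
  XOR R1, R3  → R1 = 213 XOR 49 = 228 (0b11100100)
Final: R1 = 228

228


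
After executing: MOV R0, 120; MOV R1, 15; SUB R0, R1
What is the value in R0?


Register state trace:
  MOV R0, 120  → R0 = 120
  MOV R1, 15  → R1 = 15
  SUB R0, R1  → R0 = 120 - 15 = 105
Final: R0 = 105

105


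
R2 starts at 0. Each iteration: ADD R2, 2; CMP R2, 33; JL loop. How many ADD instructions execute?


Loop trace (R2 starts at 0, target 33, step 2):
  ADD #1: R2 = 0 + 2 = 2  → 2 < 33, loop
  ADD #2: R2 = 2 + 2 = 4  → 4 < 33, loop
  ADD #3: R2 = 4 + 2 = 6  → 6 < 33, loop
  ADD #4: R2 = 6 + 2 = 8  → 8 < 33, loop
  ADD #5: R2 = 8 + 2 = 10  → 10 < 33, loop
  ADD #6: R2 = 10 + 2 = 12  → 12 < 33, loop
  ADD #7: R2 = 12 + 2 = 14  → 14 < 33, loop
  ADD #8: R2 = 14 + 2 = 16  → 16 < 33, loop
  ADD #9: R2 = 16 + 2 = 18  → 18 < 33, loop
  ADD #10: R2 = 18 + 2 = 20  → 20 < 33, loop
  ADD #11: R2 = 20 + 2 = 22  → 22 < 33, loop
  ADD #12: R2 = 22 + 2 = 24  → 24 < 33, loop
  ADD #13: R2 = 24 + 2 = 26  → 26 < 33, loop
  ADD #14: R2 = 26 + 2 = 28  → 28 < 33, loop
  ADD #15: R2 = 28 + 2 = 30  → 30 < 33, loop
  ADD #16: R2 = 30 + 2 = 32  → 32 < 33, loop
  ADD #17: R2 = 32 + 2 = 34  → 34 >= 33, exit
Total ADD instructions: 17

17


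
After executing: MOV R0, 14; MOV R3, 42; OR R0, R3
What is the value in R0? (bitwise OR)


Register state trace:
  MOV R0, 14  → R0 = 14 (0b00001110)
  MOV R3, 42  → R3 = 42 (0b00101010)
  OR R0, R3   → R0 = 14 OR 42 = 46 (0b00101110)
Final: R0 = 46

46


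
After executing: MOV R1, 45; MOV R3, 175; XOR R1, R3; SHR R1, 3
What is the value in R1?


Register state trace:
  MOV R1, 45  → R1 = 45 (0b00101101)
  MOV R3, 175  → R3 = 175 (0b10101111)
  XOR R1, R3  → R1 = 45 XOR 175 = 130 (0b10000010)
  SHR R1, 3  → R1 = 130 >> 3 = 16
Final: R1 = 16

16


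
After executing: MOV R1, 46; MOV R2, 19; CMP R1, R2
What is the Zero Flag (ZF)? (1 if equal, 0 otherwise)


Register state trace:
  MOV R1, 46  → R1 = 46
  MOV R2, 19  → R2 = 19
  CMP R1, R2  → computes 46 - 19 = 27
  Result is nonzero, so values are not equal
ZF = 0

0


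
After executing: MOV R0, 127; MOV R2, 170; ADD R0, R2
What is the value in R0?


Register state trace:
  MOV R0, 127  → R0 = 127
  MOV R2, 170  → R2 = 170
  ADD R0, R2  → R0 = 127 + 170 = 297
Final: R0 = 297

297


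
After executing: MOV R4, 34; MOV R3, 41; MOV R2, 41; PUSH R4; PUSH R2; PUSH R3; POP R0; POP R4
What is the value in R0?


Stack trace (top is rightmost):
  MOV R4, 34  → R4 = 34
  MOV R3, 41  → R3 = 41
  MOV R2, 41  → R2 = 41
  PUSH R4  → stack: [34]
  PUSH R2  → stack: [34, 41]
  PUSH R3  → stack: [34, 41, 41]
  POP R0  → R0 = 41, stack: [34, 41]
  POP R4  → R4 = 41, stack: [34]
Final: R0 = 41

41


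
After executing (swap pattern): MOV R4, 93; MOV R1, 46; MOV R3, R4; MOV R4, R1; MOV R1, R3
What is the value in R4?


Register state trace (swap pattern):
  MOV R4, 93  → R4 = 93
  MOV R1, 46  → R1 = 46
  MOV R3, R4  → R3 = 93  (save R4)
  MOV R4, R1  → R4 = 46  (R4 gets R1's value)
  MOV R1, R3  → R1 = 93  (R1 gets saved value)
Final: R4 = 46

46


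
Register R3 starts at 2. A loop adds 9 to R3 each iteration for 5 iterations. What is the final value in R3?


Starting value: R3 = 2
  Iter 1: R3 = 2 + 9 = 11
  Iter 2: R3 = 11 + 9 = 20
  Iter 3: R3 = 20 + 9 = 29
  Iter 4: R3 = 29 + 9 = 38
  Iter 5: R3 = 38 + 9 = 47
Final: R3 = 47

47


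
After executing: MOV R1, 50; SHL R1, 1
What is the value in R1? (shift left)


Register state trace:
  MOV R1, 50  → R1 = 50
  SHL R1, 1  → R1 = 50 << 1 = 50 * 2^1 = 100
Final: R1 = 100

100


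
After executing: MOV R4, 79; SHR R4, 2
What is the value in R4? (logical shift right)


Register state trace:
  MOV R4, 79  → R4 = 79
  SHR R4, 2  → R4 = 79 >> 2 = 79 // 2^2 = 19
Final: R4 = 19

19


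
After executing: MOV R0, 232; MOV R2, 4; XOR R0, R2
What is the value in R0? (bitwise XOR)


Register state trace:
  MOV R0, 232  → R0 = 232 (0b11101000)
  MOV R2, 4  → R2 = 4 (0b00000100)
  XOR R0, R2  → R0 = 232 XOR 4 = 236 (0b11101100)
Final: R0 = 236

236


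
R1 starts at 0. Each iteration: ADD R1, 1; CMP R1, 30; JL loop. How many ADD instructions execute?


Loop trace (R1 starts at 0, target 30, step 1):
  ADD #1: R1 = 0 + 1 = 1  → 1 < 30, loop
  ADD #2: R1 = 1 + 1 = 2  → 2 < 30, loop
  ADD #3: R1 = 2 + 1 = 3  → 3 < 30, loop
  ADD #4: R1 = 3 + 1 = 4  → 4 < 30, loop
  ADD #5: R1 = 4 + 1 = 5  → 5 < 30, loop
  ADD #6: R1 = 5 + 1 = 6  → 6 < 30, loop
  ADD #7: R1 = 6 + 1 = 7  → 7 < 30, loop
  ADD #8: R1 = 7 + 1 = 8  → 8 < 30, loop
  ADD #9: R1 = 8 + 1 = 9  → 9 < 30, loop
  ADD #10: R1 = 9 + 1 = 10  → 10 < 30, loop
  ADD #11: R1 = 10 + 1 = 11  → 11 < 30, loop
  ADD #12: R1 = 11 + 1 = 12  → 12 < 30, loop
  ADD #13: R1 = 12 + 1 = 13  → 13 < 30, loop
  ADD #14: R1 = 13 + 1 = 14  → 14 < 30, loop
  ADD #15: R1 = 14 + 1 = 15  → 15 < 30, loop
  ADD #16: R1 = 15 + 1 = 16  → 16 < 30, loop
  ADD #17: R1 = 16 + 1 = 17  → 17 < 30, loop
  ADD #18: R1 = 17 + 1 = 18  → 18 < 30, loop
  ADD #19: R1 = 18 + 1 = 19  → 19 < 30, loop
  ADD #20: R1 = 19 + 1 = 20  → 20 < 30, loop
  ADD #21: R1 = 20 + 1 = 21  → 21 < 30, loop
  ADD #22: R1 = 21 + 1 = 22  → 22 < 30, loop
  ADD #23: R1 = 22 + 1 = 23  → 23 < 30, loop
  ADD #24: R1 = 23 + 1 = 24  → 24 < 30, loop
  ADD #25: R1 = 24 + 1 = 25  → 25 < 30, loop
  ADD #26: R1 = 25 + 1 = 26  → 26 < 30, loop
  ADD #27: R1 = 26 + 1 = 27  → 27 < 30, loop
  ADD #28: R1 = 27 + 1 = 28  → 28 < 30, loop
  ADD #29: R1 = 28 + 1 = 29  → 29 < 30, loop
  ADD #30: R1 = 29 + 1 = 30  → 30 >= 30, exit
Total ADD instructions: 30

30


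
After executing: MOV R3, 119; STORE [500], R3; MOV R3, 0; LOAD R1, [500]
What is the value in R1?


Register and memory trace:
  MOV R3, 119  → R3 = 119
  STORE [500], R3  → mem[500] = 119
  MOV R3, 0  → R3 = 0
  LOAD R1, [500]  → R1 = mem[500] = 119
Final: R1 = 119

119


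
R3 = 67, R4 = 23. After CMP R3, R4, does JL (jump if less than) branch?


Trace:
  R3 = 67, R4 = 23
  CMP R3, R4  → compares 67 vs 23
  JL checks: is 67 less than 23?
  67 > 23, so condition is false
Branch taken: No

No


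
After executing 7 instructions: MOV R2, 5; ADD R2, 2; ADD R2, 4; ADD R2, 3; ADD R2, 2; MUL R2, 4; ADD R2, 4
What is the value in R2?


Register state trace:
  MOV R2, 5  → R2 = 5
  ADD R2, 2  → R2 = 5 + 2 = 7
  ADD R2, 4  → R2 = 7 + 4 = 11
  ADD R2, 3  → R2 = 11 + 3 = 14
  ADD R2, 2  → R2 = 14 + 2 = 16
  MUL R2, 4  → R2 = 16 * 4 = 64
  ADD R2, 4  → R2 = 64 + 4 = 68
Final: R2 = 68

68


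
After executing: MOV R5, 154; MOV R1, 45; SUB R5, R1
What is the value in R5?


Register state trace:
  MOV R5, 154  → R5 = 154
  MOV R1, 45  → R1 = 45
  SUB R5, R1  → R5 = 154 - 45 = 109
Final: R5 = 109

109


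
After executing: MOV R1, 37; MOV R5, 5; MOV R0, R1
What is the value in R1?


Register state trace:
  MOV R1, 37  → R1 = 37
  MOV R5, 5  → R5 = 5
  MOV R0, R1  → R0 = 37
Final: R1 = 37

37


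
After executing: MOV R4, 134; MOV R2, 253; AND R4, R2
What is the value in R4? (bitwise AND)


Register state trace:
  MOV R4, 134  → R4 = 134 (0b10000110)
  MOV R2, 253  → R2 = 253 (0b11111101)
  AND R4, R2  → R4 = 134 AND 253 = 132 (0b10000100)
Final: R4 = 132

132


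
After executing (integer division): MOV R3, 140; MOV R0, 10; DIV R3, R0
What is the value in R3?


Register state trace:
  MOV R3, 140  → R3 = 140
  MOV R0, 10  → R0 = 10
  DIV R3, R0  → R3 = 140 // 10 = 14
Final: R3 = 14

14


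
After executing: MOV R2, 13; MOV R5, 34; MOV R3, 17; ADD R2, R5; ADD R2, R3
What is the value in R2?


Register state trace:
  MOV R2, 13  → R2 = 13
  MOV R5, 34  → R5 = 34
  MOV R3, 17  → R3 = 17
  ADD R2, R5  → R2 = 13 + 34 = 47
  ADD R2, R3  → R2 = 47 + 17 = 64
Final: R2 = 64

64


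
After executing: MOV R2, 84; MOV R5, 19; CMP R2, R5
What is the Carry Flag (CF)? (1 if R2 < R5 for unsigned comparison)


Register state trace:
  MOV R2, 84  → R2 = 84
  MOV R5, 19  → R5 = 19
  CMP R2, R5  → unsigned 84 - 19: no borrow
  84 >= 19, so CF = 0
CF = 0

0


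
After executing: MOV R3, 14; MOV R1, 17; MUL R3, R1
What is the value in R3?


Register state trace:
  MOV R3, 14  → R3 = 14
  MOV R1, 17  → R1 = 17
  MUL R3, R1  → R3 = 14 * 17 = 238
Final: R3 = 238

238


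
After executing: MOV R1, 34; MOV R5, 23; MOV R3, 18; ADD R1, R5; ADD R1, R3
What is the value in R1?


Register state trace:
  MOV R1, 34  → R1 = 34
  MOV R5, 23  → R5 = 23
  MOV R3, 18  → R3 = 18
  ADD R1, R5  → R1 = 34 + 23 = 57
  ADD R1, R3  → R1 = 57 + 18 = 75
Final: R1 = 75

75


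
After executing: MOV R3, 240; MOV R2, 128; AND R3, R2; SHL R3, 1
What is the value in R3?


Register state trace:
  MOV R3, 240  → R3 = 240 (0b11110000)
  MOV R2, 128  → R2 = 128 (0b10000000)
  AND R3, R2  → R3 = 240 AND 128 = 128 (0b10000000)
  SHL R3, 1  → R3 = 128 << 1 = 256
Final: R3 = 256

256


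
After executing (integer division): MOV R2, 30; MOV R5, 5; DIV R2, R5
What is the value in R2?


Register state trace:
  MOV R2, 30  → R2 = 30
  MOV R5, 5  → R5 = 5
  DIV R2, R5  → R2 = 30 // 5 = 6
Final: R2 = 6

6


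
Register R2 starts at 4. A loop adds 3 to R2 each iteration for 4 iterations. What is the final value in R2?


Starting value: R2 = 4
  Iter 1: R2 = 4 + 3 = 7
  Iter 2: R2 = 7 + 3 = 10
  Iter 3: R2 = 10 + 3 = 13
  Iter 4: R2 = 13 + 3 = 16
Final: R2 = 16

16


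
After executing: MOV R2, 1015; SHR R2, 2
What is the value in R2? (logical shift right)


Register state trace:
  MOV R2, 1015  → R2 = 1015
  SHR R2, 2  → R2 = 1015 >> 2 = 1015 // 2^2 = 253
Final: R2 = 253

253


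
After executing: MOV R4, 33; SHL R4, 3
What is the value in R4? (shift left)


Register state trace:
  MOV R4, 33  → R4 = 33
  SHL R4, 3  → R4 = 33 << 3 = 33 * 2^3 = 264
Final: R4 = 264

264


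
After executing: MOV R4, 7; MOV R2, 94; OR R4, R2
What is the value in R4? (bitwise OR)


Register state trace:
  MOV R4, 7  → R4 = 7 (0b00000111)
  MOV R2, 94  → R2 = 94 (0b01011110)
  OR R4, R2   → R4 = 7 OR 94 = 95 (0b01011111)
Final: R4 = 95

95


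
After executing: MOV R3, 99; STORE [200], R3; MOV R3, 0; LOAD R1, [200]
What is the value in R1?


Register and memory trace:
  MOV R3, 99  → R3 = 99
  STORE [200], R3  → mem[200] = 99
  MOV R3, 0  → R3 = 0
  LOAD R1, [200]  → R1 = mem[200] = 99
Final: R1 = 99

99


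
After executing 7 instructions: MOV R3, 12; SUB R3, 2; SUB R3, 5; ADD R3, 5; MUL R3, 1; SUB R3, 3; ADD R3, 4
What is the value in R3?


Register state trace:
  MOV R3, 12  → R3 = 12
  SUB R3, 2  → R3 = 12 - 2 = 10
  SUB R3, 5  → R3 = 10 - 5 = 5
  ADD R3, 5  → R3 = 5 + 5 = 10
  MUL R3, 1  → R3 = 10 * 1 = 10
  SUB R3, 3  → R3 = 10 - 3 = 7
  ADD R3, 4  → R3 = 7 + 4 = 11
Final: R3 = 11

11


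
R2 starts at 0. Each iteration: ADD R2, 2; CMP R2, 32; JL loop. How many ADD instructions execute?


Loop trace (R2 starts at 0, target 32, step 2):
  ADD #1: R2 = 0 + 2 = 2  → 2 < 32, loop
  ADD #2: R2 = 2 + 2 = 4  → 4 < 32, loop
  ADD #3: R2 = 4 + 2 = 6  → 6 < 32, loop
  ADD #4: R2 = 6 + 2 = 8  → 8 < 32, loop
  ADD #5: R2 = 8 + 2 = 10  → 10 < 32, loop
  ADD #6: R2 = 10 + 2 = 12  → 12 < 32, loop
  ADD #7: R2 = 12 + 2 = 14  → 14 < 32, loop
  ADD #8: R2 = 14 + 2 = 16  → 16 < 32, loop
  ADD #9: R2 = 16 + 2 = 18  → 18 < 32, loop
  ADD #10: R2 = 18 + 2 = 20  → 20 < 32, loop
  ADD #11: R2 = 20 + 2 = 22  → 22 < 32, loop
  ADD #12: R2 = 22 + 2 = 24  → 24 < 32, loop
  ADD #13: R2 = 24 + 2 = 26  → 26 < 32, loop
  ADD #14: R2 = 26 + 2 = 28  → 28 < 32, loop
  ADD #15: R2 = 28 + 2 = 30  → 30 < 32, loop
  ADD #16: R2 = 30 + 2 = 32  → 32 >= 32, exit
Total ADD instructions: 16

16


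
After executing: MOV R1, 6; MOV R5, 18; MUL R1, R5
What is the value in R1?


Register state trace:
  MOV R1, 6  → R1 = 6
  MOV R5, 18  → R5 = 18
  MUL R1, R5  → R1 = 6 * 18 = 108
Final: R1 = 108

108


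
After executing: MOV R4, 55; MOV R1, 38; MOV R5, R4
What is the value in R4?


Register state trace:
  MOV R4, 55  → R4 = 55
  MOV R1, 38  → R1 = 38
  MOV R5, R4  → R5 = 55
Final: R4 = 55

55


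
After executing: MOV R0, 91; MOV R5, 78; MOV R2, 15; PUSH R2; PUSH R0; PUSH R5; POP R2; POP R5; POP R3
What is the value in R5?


Stack trace (top is rightmost):
  MOV R0, 91  → R0 = 91
  MOV R5, 78  → R5 = 78
  MOV R2, 15  → R2 = 15
  PUSH R2  → stack: [15]
  PUSH R0  → stack: [15, 91]
  PUSH R5  → stack: [15, 91, 78]
  POP R2  → R2 = 78, stack: [15, 91]
  POP R5  → R5 = 91, stack: [15]
  POP R3  → R3 = 15, stack: []
Final: R5 = 91

91


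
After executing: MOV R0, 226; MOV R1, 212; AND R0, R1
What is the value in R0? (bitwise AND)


Register state trace:
  MOV R0, 226  → R0 = 226 (0b11100010)
  MOV R1, 212  → R1 = 212 (0b11010100)
  AND R0, R1  → R0 = 226 AND 212 = 192 (0b11000000)
Final: R0 = 192

192


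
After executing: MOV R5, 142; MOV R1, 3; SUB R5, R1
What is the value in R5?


Register state trace:
  MOV R5, 142  → R5 = 142
  MOV R1, 3  → R1 = 3
  SUB R5, R1  → R5 = 142 - 3 = 139
Final: R5 = 139

139


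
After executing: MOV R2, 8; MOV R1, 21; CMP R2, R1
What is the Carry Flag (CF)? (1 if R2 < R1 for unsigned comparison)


Register state trace:
  MOV R2, 8  → R2 = 8
  MOV R1, 21  → R1 = 21
  CMP R2, R1  → unsigned 8 - 21: borrow occurs
  8 < 21, so CF = 1
CF = 1

1


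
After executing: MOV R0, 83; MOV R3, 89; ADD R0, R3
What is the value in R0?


Register state trace:
  MOV R0, 83  → R0 = 83
  MOV R3, 89  → R3 = 89
  ADD R0, R3  → R0 = 83 + 89 = 172
Final: R0 = 172

172


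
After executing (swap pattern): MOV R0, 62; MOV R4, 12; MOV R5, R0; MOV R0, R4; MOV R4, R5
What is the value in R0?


Register state trace (swap pattern):
  MOV R0, 62  → R0 = 62
  MOV R4, 12  → R4 = 12
  MOV R5, R0  → R5 = 62  (save R0)
  MOV R0, R4  → R0 = 12  (R0 gets R4's value)
  MOV R4, R5  → R4 = 62  (R4 gets saved value)
Final: R0 = 12

12


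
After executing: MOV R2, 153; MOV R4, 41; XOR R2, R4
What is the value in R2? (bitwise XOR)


Register state trace:
  MOV R2, 153  → R2 = 153 (0b10011001)
  MOV R4, 41  → R4 = 41 (0b00101001)
  XOR R2, R4  → R2 = 153 XOR 41 = 176 (0b10110000)
Final: R2 = 176

176


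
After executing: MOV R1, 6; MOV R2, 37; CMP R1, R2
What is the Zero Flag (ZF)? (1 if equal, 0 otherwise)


Register state trace:
  MOV R1, 6  → R1 = 6
  MOV R2, 37  → R2 = 37
  CMP R1, R2  → computes 6 - 37 = -31
  Result is nonzero, so values are not equal
ZF = 0

0


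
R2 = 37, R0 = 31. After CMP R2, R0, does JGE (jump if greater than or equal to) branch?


Trace:
  R2 = 37, R0 = 31
  CMP R2, R0  → compares 37 vs 31
  JGE checks: is 37 greater than or equal to 31?
  37 > 31, so condition is true
Branch taken: Yes

Yes


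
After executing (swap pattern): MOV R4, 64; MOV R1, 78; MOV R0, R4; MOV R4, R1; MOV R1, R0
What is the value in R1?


Register state trace (swap pattern):
  MOV R4, 64  → R4 = 64
  MOV R1, 78  → R1 = 78
  MOV R0, R4  → R0 = 64  (save R4)
  MOV R4, R1  → R4 = 78  (R4 gets R1's value)
  MOV R1, R0  → R1 = 64  (R1 gets saved value)
Final: R1 = 64

64


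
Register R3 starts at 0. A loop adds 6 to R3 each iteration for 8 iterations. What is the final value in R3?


Starting value: R3 = 0
  Iter 1: R3 = 0 + 6 = 6
  Iter 2: R3 = 6 + 6 = 12
  Iter 3: R3 = 12 + 6 = 18
  Iter 4: R3 = 18 + 6 = 24
  Iter 5: R3 = 24 + 6 = 30
  Iter 6: R3 = 30 + 6 = 36
  Iter 7: R3 = 36 + 6 = 42
  Iter 8: R3 = 42 + 6 = 48
Final: R3 = 48

48


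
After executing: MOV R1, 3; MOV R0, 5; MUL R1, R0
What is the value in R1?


Register state trace:
  MOV R1, 3  → R1 = 3
  MOV R0, 5  → R0 = 5
  MUL R1, R0  → R1 = 3 * 5 = 15
Final: R1 = 15

15


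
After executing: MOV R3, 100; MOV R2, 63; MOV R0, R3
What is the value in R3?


Register state trace:
  MOV R3, 100  → R3 = 100
  MOV R2, 63  → R2 = 63
  MOV R0, R3  → R0 = 100
Final: R3 = 100

100


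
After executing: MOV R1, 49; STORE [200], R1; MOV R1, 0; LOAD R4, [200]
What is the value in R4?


Register and memory trace:
  MOV R1, 49  → R1 = 49
  STORE [200], R1  → mem[200] = 49
  MOV R1, 0  → R1 = 0
  LOAD R4, [200]  → R4 = mem[200] = 49
Final: R4 = 49

49


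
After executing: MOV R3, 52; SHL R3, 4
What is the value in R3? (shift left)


Register state trace:
  MOV R3, 52  → R3 = 52
  SHL R3, 4  → R3 = 52 << 4 = 52 * 2^4 = 832
Final: R3 = 832

832


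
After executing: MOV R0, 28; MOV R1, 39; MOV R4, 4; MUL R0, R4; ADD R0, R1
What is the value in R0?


Register state trace:
  MOV R0, 28  → R0 = 28
  MOV R1, 39  → R1 = 39
  MOV R4, 4  → R4 = 4
  MUL R0, R4  → R0 = 28 * 4 = 112
  ADD R0, R1  → R0 = 112 + 39 = 151
Final: R0 = 151

151


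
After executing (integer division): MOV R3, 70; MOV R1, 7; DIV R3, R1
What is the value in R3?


Register state trace:
  MOV R3, 70  → R3 = 70
  MOV R1, 7  → R1 = 7
  DIV R3, R1  → R3 = 70 // 7 = 10
Final: R3 = 10

10


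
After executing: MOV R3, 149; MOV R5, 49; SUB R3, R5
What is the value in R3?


Register state trace:
  MOV R3, 149  → R3 = 149
  MOV R5, 49  → R5 = 49
  SUB R3, R5  → R3 = 149 - 49 = 100
Final: R3 = 100

100


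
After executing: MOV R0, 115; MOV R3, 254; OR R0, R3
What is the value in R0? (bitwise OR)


Register state trace:
  MOV R0, 115  → R0 = 115 (0b01110011)
  MOV R3, 254  → R3 = 254 (0b11111110)
  OR R0, R3   → R0 = 115 OR 254 = 255 (0b11111111)
Final: R0 = 255

255


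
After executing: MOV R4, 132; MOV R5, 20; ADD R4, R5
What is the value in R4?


Register state trace:
  MOV R4, 132  → R4 = 132
  MOV R5, 20  → R5 = 20
  ADD R4, R5  → R4 = 132 + 20 = 152
Final: R4 = 152

152


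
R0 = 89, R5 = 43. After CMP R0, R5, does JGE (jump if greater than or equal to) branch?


Trace:
  R0 = 89, R5 = 43
  CMP R0, R5  → compares 89 vs 43
  JGE checks: is 89 greater than or equal to 43?
  89 > 43, so condition is true
Branch taken: Yes

Yes


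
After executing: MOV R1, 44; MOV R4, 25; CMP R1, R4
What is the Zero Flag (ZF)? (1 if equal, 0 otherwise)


Register state trace:
  MOV R1, 44  → R1 = 44
  MOV R4, 25  → R4 = 25
  CMP R1, R4  → computes 44 - 25 = 19
  Result is nonzero, so values are not equal
ZF = 0

0


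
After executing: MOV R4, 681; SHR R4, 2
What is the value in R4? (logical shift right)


Register state trace:
  MOV R4, 681  → R4 = 681
  SHR R4, 2  → R4 = 681 >> 2 = 681 // 2^2 = 170
Final: R4 = 170

170


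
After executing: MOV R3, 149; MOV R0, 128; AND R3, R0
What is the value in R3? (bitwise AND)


Register state trace:
  MOV R3, 149  → R3 = 149 (0b10010101)
  MOV R0, 128  → R0 = 128 (0b10000000)
  AND R3, R0  → R3 = 149 AND 128 = 128 (0b10000000)
Final: R3 = 128

128


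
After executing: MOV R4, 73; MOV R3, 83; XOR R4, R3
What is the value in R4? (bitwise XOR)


Register state trace:
  MOV R4, 73  → R4 = 73 (0b01001001)
  MOV R3, 83  → R3 = 83 (0b01010011)
  XOR R4, R3  → R4 = 73 XOR 83 = 26 (0b00011010)
Final: R4 = 26

26


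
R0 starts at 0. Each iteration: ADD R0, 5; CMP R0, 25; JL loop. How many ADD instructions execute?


Loop trace (R0 starts at 0, target 25, step 5):
  ADD #1: R0 = 0 + 5 = 5  → 5 < 25, loop
  ADD #2: R0 = 5 + 5 = 10  → 10 < 25, loop
  ADD #3: R0 = 10 + 5 = 15  → 15 < 25, loop
  ADD #4: R0 = 15 + 5 = 20  → 20 < 25, loop
  ADD #5: R0 = 20 + 5 = 25  → 25 >= 25, exit
Total ADD instructions: 5

5


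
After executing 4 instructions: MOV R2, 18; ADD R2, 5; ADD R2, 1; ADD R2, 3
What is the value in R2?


Register state trace:
  MOV R2, 18  → R2 = 18
  ADD R2, 5  → R2 = 18 + 5 = 23
  ADD R2, 1  → R2 = 23 + 1 = 24
  ADD R2, 3  → R2 = 24 + 3 = 27
Final: R2 = 27

27


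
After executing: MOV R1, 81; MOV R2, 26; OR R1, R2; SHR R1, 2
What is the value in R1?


Register state trace:
  MOV R1, 81  → R1 = 81 (0b01010001)
  MOV R2, 26  → R2 = 26 (0b00011010)
  OR R1, R2  → R1 = 81 OR 26 = 91 (0b01011011)
  SHR R1, 2  → R1 = 91 >> 2 = 22
Final: R1 = 22

22


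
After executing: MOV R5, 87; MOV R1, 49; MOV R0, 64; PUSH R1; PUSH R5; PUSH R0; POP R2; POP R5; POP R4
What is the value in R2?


Stack trace (top is rightmost):
  MOV R5, 87  → R5 = 87
  MOV R1, 49  → R1 = 49
  MOV R0, 64  → R0 = 64
  PUSH R1  → stack: [49]
  PUSH R5  → stack: [49, 87]
  PUSH R0  → stack: [49, 87, 64]
  POP R2  → R2 = 64, stack: [49, 87]
  POP R5  → R5 = 87, stack: [49]
  POP R4  → R4 = 49, stack: []
Final: R2 = 64

64


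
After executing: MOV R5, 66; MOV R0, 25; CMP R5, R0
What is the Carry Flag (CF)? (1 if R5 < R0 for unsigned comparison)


Register state trace:
  MOV R5, 66  → R5 = 66
  MOV R0, 25  → R0 = 25
  CMP R5, R0  → unsigned 66 - 25: no borrow
  66 >= 25, so CF = 0
CF = 0

0


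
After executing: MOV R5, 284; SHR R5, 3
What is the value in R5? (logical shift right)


Register state trace:
  MOV R5, 284  → R5 = 284
  SHR R5, 3  → R5 = 284 >> 3 = 284 // 2^3 = 35
Final: R5 = 35

35


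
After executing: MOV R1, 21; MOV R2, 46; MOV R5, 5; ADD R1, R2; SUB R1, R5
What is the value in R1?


Register state trace:
  MOV R1, 21  → R1 = 21
  MOV R2, 46  → R2 = 46
  MOV R5, 5  → R5 = 5
  ADD R1, R2  → R1 = 21 + 46 = 67
  SUB R1, R5  → R1 = 67 - 5 = 62
Final: R1 = 62

62


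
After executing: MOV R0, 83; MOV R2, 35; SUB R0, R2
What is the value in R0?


Register state trace:
  MOV R0, 83  → R0 = 83
  MOV R2, 35  → R2 = 35
  SUB R0, R2  → R0 = 83 - 35 = 48
Final: R0 = 48

48


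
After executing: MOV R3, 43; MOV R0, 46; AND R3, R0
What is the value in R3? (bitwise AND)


Register state trace:
  MOV R3, 43  → R3 = 43 (0b00101011)
  MOV R0, 46  → R0 = 46 (0b00101110)
  AND R3, R0  → R3 = 43 AND 46 = 42 (0b00101010)
Final: R3 = 42

42


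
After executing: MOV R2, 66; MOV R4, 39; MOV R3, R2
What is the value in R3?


Register state trace:
  MOV R2, 66  → R2 = 66
  MOV R4, 39  → R4 = 39
  MOV R3, R2  → R3 = 66
Final: R3 = 66

66


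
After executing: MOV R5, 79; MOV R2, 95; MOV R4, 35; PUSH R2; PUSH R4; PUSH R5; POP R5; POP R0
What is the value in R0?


Stack trace (top is rightmost):
  MOV R5, 79  → R5 = 79
  MOV R2, 95  → R2 = 95
  MOV R4, 35  → R4 = 35
  PUSH R2  → stack: [95]
  PUSH R4  → stack: [95, 35]
  PUSH R5  → stack: [95, 35, 79]
  POP R5  → R5 = 79, stack: [95, 35]
  POP R0  → R0 = 35, stack: [95]
Final: R0 = 35

35


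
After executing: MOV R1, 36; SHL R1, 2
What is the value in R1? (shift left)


Register state trace:
  MOV R1, 36  → R1 = 36
  SHL R1, 2  → R1 = 36 << 2 = 36 * 2^2 = 144
Final: R1 = 144

144


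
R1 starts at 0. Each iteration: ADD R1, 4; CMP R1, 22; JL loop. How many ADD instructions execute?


Loop trace (R1 starts at 0, target 22, step 4):
  ADD #1: R1 = 0 + 4 = 4  → 4 < 22, loop
  ADD #2: R1 = 4 + 4 = 8  → 8 < 22, loop
  ADD #3: R1 = 8 + 4 = 12  → 12 < 22, loop
  ADD #4: R1 = 12 + 4 = 16  → 16 < 22, loop
  ADD #5: R1 = 16 + 4 = 20  → 20 < 22, loop
  ADD #6: R1 = 20 + 4 = 24  → 24 >= 22, exit
Total ADD instructions: 6

6


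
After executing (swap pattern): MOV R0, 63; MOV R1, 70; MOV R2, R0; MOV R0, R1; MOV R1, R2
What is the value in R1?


Register state trace (swap pattern):
  MOV R0, 63  → R0 = 63
  MOV R1, 70  → R1 = 70
  MOV R2, R0  → R2 = 63  (save R0)
  MOV R0, R1  → R0 = 70  (R0 gets R1's value)
  MOV R1, R2  → R1 = 63  (R1 gets saved value)
Final: R1 = 63

63


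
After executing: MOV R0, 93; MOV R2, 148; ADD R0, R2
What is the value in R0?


Register state trace:
  MOV R0, 93  → R0 = 93
  MOV R2, 148  → R2 = 148
  ADD R0, R2  → R0 = 93 + 148 = 241
Final: R0 = 241

241


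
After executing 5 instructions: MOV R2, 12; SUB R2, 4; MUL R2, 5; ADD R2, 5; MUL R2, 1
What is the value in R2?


Register state trace:
  MOV R2, 12  → R2 = 12
  SUB R2, 4  → R2 = 12 - 4 = 8
  MUL R2, 5  → R2 = 8 * 5 = 40
  ADD R2, 5  → R2 = 40 + 5 = 45
  MUL R2, 1  → R2 = 45 * 1 = 45
Final: R2 = 45

45


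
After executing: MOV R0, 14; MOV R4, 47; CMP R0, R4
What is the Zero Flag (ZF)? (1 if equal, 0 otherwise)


Register state trace:
  MOV R0, 14  → R0 = 14
  MOV R4, 47  → R4 = 47
  CMP R0, R4  → computes 14 - 47 = -33
  Result is nonzero, so values are not equal
ZF = 0

0


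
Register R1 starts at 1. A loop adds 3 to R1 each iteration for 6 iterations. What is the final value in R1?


Starting value: R1 = 1
  Iter 1: R1 = 1 + 3 = 4
  Iter 2: R1 = 4 + 3 = 7
  Iter 3: R1 = 7 + 3 = 10
  Iter 4: R1 = 10 + 3 = 13
  Iter 5: R1 = 13 + 3 = 16
  Iter 6: R1 = 16 + 3 = 19
Final: R1 = 19

19


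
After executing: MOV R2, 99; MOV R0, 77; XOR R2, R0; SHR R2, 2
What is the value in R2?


Register state trace:
  MOV R2, 99  → R2 = 99 (0b01100011)
  MOV R0, 77  → R0 = 77 (0b01001101)
  XOR R2, R0  → R2 = 99 XOR 77 = 46 (0b00101110)
  SHR R2, 2  → R2 = 46 >> 2 = 11
Final: R2 = 11

11


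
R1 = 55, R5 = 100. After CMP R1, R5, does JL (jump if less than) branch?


Trace:
  R1 = 55, R5 = 100
  CMP R1, R5  → compares 55 vs 100
  JL checks: is 55 less than 100?
  55 < 100, so condition is true
Branch taken: Yes

Yes


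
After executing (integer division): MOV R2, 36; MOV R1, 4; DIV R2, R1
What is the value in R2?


Register state trace:
  MOV R2, 36  → R2 = 36
  MOV R1, 4  → R1 = 4
  DIV R2, R1  → R2 = 36 // 4 = 9
Final: R2 = 9

9


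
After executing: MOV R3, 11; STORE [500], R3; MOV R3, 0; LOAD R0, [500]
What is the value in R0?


Register and memory trace:
  MOV R3, 11  → R3 = 11
  STORE [500], R3  → mem[500] = 11
  MOV R3, 0  → R3 = 0
  LOAD R0, [500]  → R0 = mem[500] = 11
Final: R0 = 11

11


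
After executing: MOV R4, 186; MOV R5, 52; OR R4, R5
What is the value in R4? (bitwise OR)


Register state trace:
  MOV R4, 186  → R4 = 186 (0b10111010)
  MOV R5, 52  → R5 = 52 (0b00110100)
  OR R4, R5   → R4 = 186 OR 52 = 190 (0b10111110)
Final: R4 = 190

190


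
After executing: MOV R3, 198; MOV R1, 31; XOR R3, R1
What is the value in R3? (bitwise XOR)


Register state trace:
  MOV R3, 198  → R3 = 198 (0b11000110)
  MOV R1, 31  → R1 = 31 (0b00011111)
  XOR R3, R1  → R3 = 198 XOR 31 = 217 (0b11011001)
Final: R3 = 217

217


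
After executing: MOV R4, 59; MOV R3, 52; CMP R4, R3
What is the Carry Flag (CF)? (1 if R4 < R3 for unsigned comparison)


Register state trace:
  MOV R4, 59  → R4 = 59
  MOV R3, 52  → R3 = 52
  CMP R4, R3  → unsigned 59 - 52: no borrow
  59 >= 52, so CF = 0
CF = 0

0


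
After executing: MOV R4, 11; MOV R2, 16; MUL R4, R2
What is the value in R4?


Register state trace:
  MOV R4, 11  → R4 = 11
  MOV R2, 16  → R2 = 16
  MUL R4, R2  → R4 = 11 * 16 = 176
Final: R4 = 176

176


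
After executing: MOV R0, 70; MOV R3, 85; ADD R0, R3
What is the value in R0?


Register state trace:
  MOV R0, 70  → R0 = 70
  MOV R3, 85  → R3 = 85
  ADD R0, R3  → R0 = 70 + 85 = 155
Final: R0 = 155

155


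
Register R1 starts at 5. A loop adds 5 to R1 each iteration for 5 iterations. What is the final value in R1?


Starting value: R1 = 5
  Iter 1: R1 = 5 + 5 = 10
  Iter 2: R1 = 10 + 5 = 15
  Iter 3: R1 = 15 + 5 = 20
  Iter 4: R1 = 20 + 5 = 25
  Iter 5: R1 = 25 + 5 = 30
Final: R1 = 30

30


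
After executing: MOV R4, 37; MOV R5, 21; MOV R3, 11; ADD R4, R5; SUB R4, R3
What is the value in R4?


Register state trace:
  MOV R4, 37  → R4 = 37
  MOV R5, 21  → R5 = 21
  MOV R3, 11  → R3 = 11
  ADD R4, R5  → R4 = 37 + 21 = 58
  SUB R4, R3  → R4 = 58 - 11 = 47
Final: R4 = 47

47


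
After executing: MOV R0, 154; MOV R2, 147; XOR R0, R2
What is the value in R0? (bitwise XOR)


Register state trace:
  MOV R0, 154  → R0 = 154 (0b10011010)
  MOV R2, 147  → R2 = 147 (0b10010011)
  XOR R0, R2  → R0 = 154 XOR 147 = 9 (0b00001001)
Final: R0 = 9

9


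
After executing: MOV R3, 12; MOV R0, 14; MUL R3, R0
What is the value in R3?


Register state trace:
  MOV R3, 12  → R3 = 12
  MOV R0, 14  → R0 = 14
  MUL R3, R0  → R3 = 12 * 14 = 168
Final: R3 = 168

168


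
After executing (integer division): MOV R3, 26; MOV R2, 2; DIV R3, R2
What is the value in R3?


Register state trace:
  MOV R3, 26  → R3 = 26
  MOV R2, 2  → R2 = 2
  DIV R3, R2  → R3 = 26 // 2 = 13
Final: R3 = 13

13


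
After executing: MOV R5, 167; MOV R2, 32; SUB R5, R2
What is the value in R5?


Register state trace:
  MOV R5, 167  → R5 = 167
  MOV R2, 32  → R2 = 32
  SUB R5, R2  → R5 = 167 - 32 = 135
Final: R5 = 135

135


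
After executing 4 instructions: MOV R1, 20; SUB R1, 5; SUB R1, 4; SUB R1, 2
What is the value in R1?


Register state trace:
  MOV R1, 20  → R1 = 20
  SUB R1, 5  → R1 = 20 - 5 = 15
  SUB R1, 4  → R1 = 15 - 4 = 11
  SUB R1, 2  → R1 = 11 - 2 = 9
Final: R1 = 9

9


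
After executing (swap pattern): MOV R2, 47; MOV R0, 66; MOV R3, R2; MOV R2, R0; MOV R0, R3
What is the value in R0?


Register state trace (swap pattern):
  MOV R2, 47  → R2 = 47
  MOV R0, 66  → R0 = 66
  MOV R3, R2  → R3 = 47  (save R2)
  MOV R2, R0  → R2 = 66  (R2 gets R0's value)
  MOV R0, R3  → R0 = 47  (R0 gets saved value)
Final: R0 = 47

47


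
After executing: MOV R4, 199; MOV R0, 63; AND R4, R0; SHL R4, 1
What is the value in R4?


Register state trace:
  MOV R4, 199  → R4 = 199 (0b11000111)
  MOV R0, 63  → R0 = 63 (0b00111111)
  AND R4, R0  → R4 = 199 AND 63 = 7 (0b00000111)
  SHL R4, 1  → R4 = 7 << 1 = 14
Final: R4 = 14

14


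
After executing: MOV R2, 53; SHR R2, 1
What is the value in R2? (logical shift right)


Register state trace:
  MOV R2, 53  → R2 = 53
  SHR R2, 1  → R2 = 53 >> 1 = 53 // 2^1 = 26
Final: R2 = 26

26


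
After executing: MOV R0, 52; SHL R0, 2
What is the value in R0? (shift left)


Register state trace:
  MOV R0, 52  → R0 = 52
  SHL R0, 2  → R0 = 52 << 2 = 52 * 2^2 = 208
Final: R0 = 208

208


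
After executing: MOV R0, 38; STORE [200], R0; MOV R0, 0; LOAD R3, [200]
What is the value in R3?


Register and memory trace:
  MOV R0, 38  → R0 = 38
  STORE [200], R0  → mem[200] = 38
  MOV R0, 0  → R0 = 0
  LOAD R3, [200]  → R3 = mem[200] = 38
Final: R3 = 38

38


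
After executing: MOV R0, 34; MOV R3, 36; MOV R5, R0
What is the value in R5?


Register state trace:
  MOV R0, 34  → R0 = 34
  MOV R3, 36  → R3 = 36
  MOV R5, R0  → R5 = 34
Final: R5 = 34

34


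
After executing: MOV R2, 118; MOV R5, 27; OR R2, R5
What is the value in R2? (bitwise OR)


Register state trace:
  MOV R2, 118  → R2 = 118 (0b01110110)
  MOV R5, 27  → R5 = 27 (0b00011011)
  OR R2, R5   → R2 = 118 OR 27 = 127 (0b01111111)
Final: R2 = 127

127


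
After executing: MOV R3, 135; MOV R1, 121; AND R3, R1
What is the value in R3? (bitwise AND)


Register state trace:
  MOV R3, 135  → R3 = 135 (0b10000111)
  MOV R1, 121  → R1 = 121 (0b01111001)
  AND R3, R1  → R3 = 135 AND 121 = 1 (0b00000001)
Final: R3 = 1

1


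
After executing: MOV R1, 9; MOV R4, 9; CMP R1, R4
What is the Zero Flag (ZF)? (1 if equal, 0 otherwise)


Register state trace:
  MOV R1, 9  → R1 = 9
  MOV R4, 9  → R4 = 9
  CMP R1, R4  → computes 9 - 9 = 0
  Result is zero, so values are equal
ZF = 1

1


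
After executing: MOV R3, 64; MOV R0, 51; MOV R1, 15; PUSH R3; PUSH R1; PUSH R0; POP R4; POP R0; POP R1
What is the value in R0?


Stack trace (top is rightmost):
  MOV R3, 64  → R3 = 64
  MOV R0, 51  → R0 = 51
  MOV R1, 15  → R1 = 15
  PUSH R3  → stack: [64]
  PUSH R1  → stack: [64, 15]
  PUSH R0  → stack: [64, 15, 51]
  POP R4  → R4 = 51, stack: [64, 15]
  POP R0  → R0 = 15, stack: [64]
  POP R1  → R1 = 64, stack: []
Final: R0 = 15

15


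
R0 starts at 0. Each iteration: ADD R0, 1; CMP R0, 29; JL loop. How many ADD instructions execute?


Loop trace (R0 starts at 0, target 29, step 1):
  ADD #1: R0 = 0 + 1 = 1  → 1 < 29, loop
  ADD #2: R0 = 1 + 1 = 2  → 2 < 29, loop
  ADD #3: R0 = 2 + 1 = 3  → 3 < 29, loop
  ADD #4: R0 = 3 + 1 = 4  → 4 < 29, loop
  ADD #5: R0 = 4 + 1 = 5  → 5 < 29, loop
  ADD #6: R0 = 5 + 1 = 6  → 6 < 29, loop
  ADD #7: R0 = 6 + 1 = 7  → 7 < 29, loop
  ADD #8: R0 = 7 + 1 = 8  → 8 < 29, loop
  ADD #9: R0 = 8 + 1 = 9  → 9 < 29, loop
  ADD #10: R0 = 9 + 1 = 10  → 10 < 29, loop
  ADD #11: R0 = 10 + 1 = 11  → 11 < 29, loop
  ADD #12: R0 = 11 + 1 = 12  → 12 < 29, loop
  ADD #13: R0 = 12 + 1 = 13  → 13 < 29, loop
  ADD #14: R0 = 13 + 1 = 14  → 14 < 29, loop
  ADD #15: R0 = 14 + 1 = 15  → 15 < 29, loop
  ADD #16: R0 = 15 + 1 = 16  → 16 < 29, loop
  ADD #17: R0 = 16 + 1 = 17  → 17 < 29, loop
  ADD #18: R0 = 17 + 1 = 18  → 18 < 29, loop
  ADD #19: R0 = 18 + 1 = 19  → 19 < 29, loop
  ADD #20: R0 = 19 + 1 = 20  → 20 < 29, loop
  ADD #21: R0 = 20 + 1 = 21  → 21 < 29, loop
  ADD #22: R0 = 21 + 1 = 22  → 22 < 29, loop
  ADD #23: R0 = 22 + 1 = 23  → 23 < 29, loop
  ADD #24: R0 = 23 + 1 = 24  → 24 < 29, loop
  ADD #25: R0 = 24 + 1 = 25  → 25 < 29, loop
  ADD #26: R0 = 25 + 1 = 26  → 26 < 29, loop
  ADD #27: R0 = 26 + 1 = 27  → 27 < 29, loop
  ADD #28: R0 = 27 + 1 = 28  → 28 < 29, loop
  ADD #29: R0 = 28 + 1 = 29  → 29 >= 29, exit
Total ADD instructions: 29

29


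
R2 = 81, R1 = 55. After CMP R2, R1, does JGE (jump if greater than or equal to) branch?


Trace:
  R2 = 81, R1 = 55
  CMP R2, R1  → compares 81 vs 55
  JGE checks: is 81 greater than or equal to 55?
  81 > 55, so condition is true
Branch taken: Yes

Yes
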